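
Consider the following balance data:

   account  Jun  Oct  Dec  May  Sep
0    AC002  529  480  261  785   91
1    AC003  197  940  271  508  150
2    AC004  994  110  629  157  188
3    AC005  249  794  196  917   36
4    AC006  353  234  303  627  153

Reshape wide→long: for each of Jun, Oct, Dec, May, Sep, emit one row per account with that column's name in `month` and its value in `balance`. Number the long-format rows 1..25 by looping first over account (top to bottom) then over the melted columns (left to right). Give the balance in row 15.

25 rows total (5 × 5). Row 15: index ⌊(15-1)/5⌋ = 2 into account → AC004; (15-1) mod 5 = 4 into the melted columns → Sep.
So row 15 is (AC004, Sep, 188); balance = 188.

188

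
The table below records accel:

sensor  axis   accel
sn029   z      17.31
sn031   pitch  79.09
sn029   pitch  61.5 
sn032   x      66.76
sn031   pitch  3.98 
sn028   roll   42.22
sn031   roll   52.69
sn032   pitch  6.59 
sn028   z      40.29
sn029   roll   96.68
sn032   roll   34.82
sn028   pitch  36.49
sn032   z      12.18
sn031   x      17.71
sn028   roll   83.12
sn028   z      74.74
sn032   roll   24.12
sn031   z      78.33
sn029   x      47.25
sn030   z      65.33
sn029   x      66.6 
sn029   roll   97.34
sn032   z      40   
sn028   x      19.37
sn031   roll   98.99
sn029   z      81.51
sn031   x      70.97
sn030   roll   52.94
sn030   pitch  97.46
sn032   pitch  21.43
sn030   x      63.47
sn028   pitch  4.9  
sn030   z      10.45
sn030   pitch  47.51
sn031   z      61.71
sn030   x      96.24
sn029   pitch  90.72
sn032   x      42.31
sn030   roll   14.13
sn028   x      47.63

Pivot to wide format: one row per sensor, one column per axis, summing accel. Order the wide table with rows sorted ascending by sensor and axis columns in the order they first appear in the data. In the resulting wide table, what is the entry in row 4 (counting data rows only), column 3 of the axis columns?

88.68

With rows sorted ascending by sensor, row 4 is sensor=sn031. axis columns in first-appearance order: z, pitch, x, roll; column 3 is x.
Long rows with sensor=sn031, axis=x: 17.71 + 70.97 = 88.68.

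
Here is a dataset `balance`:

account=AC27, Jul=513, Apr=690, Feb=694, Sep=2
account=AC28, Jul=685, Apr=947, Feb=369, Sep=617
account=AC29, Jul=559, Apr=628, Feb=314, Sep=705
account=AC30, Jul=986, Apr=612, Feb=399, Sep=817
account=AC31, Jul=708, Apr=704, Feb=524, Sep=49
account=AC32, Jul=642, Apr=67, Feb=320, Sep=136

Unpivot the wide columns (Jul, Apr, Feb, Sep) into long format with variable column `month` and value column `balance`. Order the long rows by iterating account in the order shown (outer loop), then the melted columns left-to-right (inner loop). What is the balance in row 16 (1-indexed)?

817

24 rows total (6 × 4). Row 16: index ⌊(16-1)/4⌋ = 3 into account → AC30; (16-1) mod 4 = 3 into the melted columns → Sep.
So row 16 is (AC30, Sep, 817); balance = 817.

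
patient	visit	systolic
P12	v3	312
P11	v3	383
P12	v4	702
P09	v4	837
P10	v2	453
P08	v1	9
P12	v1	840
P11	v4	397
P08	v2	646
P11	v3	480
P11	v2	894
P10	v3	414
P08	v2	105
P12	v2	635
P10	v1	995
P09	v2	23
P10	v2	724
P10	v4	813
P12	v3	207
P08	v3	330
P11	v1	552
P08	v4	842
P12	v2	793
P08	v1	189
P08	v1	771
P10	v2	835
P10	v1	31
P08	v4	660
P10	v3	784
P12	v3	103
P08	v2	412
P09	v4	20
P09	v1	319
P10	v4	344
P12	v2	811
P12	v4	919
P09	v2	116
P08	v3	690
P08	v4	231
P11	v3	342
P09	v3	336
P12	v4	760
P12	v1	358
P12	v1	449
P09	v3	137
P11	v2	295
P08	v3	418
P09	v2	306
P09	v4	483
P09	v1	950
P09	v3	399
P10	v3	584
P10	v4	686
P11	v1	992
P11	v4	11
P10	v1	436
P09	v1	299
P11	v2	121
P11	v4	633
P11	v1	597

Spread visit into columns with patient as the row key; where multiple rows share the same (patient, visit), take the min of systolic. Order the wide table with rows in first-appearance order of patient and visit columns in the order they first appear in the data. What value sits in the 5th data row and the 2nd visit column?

231

With rows in first-appearance order of patient, row 5 is patient=P08. visit columns in first-appearance order: v3, v4, v2, v1; column 2 is v4.
Long rows with patient=P08, visit=v4: min(842, 660, 231) = 231.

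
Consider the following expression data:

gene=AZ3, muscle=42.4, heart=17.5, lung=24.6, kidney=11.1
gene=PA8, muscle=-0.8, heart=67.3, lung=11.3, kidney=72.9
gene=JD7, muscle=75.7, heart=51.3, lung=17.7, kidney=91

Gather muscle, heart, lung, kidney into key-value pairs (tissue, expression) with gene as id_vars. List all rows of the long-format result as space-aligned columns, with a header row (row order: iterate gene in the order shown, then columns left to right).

gene  tissue  expression
AZ3   muscle  42.4      
AZ3   heart   17.5      
AZ3   lung    24.6      
AZ3   kidney  11.1      
PA8   muscle  -0.8      
PA8   heart   67.3      
PA8   lung    11.3      
PA8   kidney  72.9      
JD7   muscle  75.7      
JD7   heart   51.3      
JD7   lung    17.7      
JD7   kidney  91        

Each (gene, column) pair becomes one row: 3 × 4 = 12 rows.
For example, (AZ3, muscle) → expression=42.4.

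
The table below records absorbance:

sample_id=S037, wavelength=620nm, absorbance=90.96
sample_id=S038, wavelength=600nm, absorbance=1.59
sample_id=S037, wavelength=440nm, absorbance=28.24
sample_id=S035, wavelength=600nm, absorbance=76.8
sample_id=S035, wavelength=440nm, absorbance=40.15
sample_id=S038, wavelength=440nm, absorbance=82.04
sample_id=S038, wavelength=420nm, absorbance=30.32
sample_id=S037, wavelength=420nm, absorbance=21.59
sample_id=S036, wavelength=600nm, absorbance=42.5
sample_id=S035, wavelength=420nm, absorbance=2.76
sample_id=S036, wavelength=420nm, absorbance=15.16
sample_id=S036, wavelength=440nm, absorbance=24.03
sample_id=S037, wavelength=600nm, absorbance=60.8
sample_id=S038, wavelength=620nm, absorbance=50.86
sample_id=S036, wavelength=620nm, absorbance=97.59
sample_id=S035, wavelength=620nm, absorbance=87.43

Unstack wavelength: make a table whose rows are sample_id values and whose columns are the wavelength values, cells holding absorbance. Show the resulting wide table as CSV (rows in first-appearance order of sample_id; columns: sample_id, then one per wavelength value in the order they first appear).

sample_id,620nm,600nm,440nm,420nm
S037,90.96,60.8,28.24,21.59
S038,50.86,1.59,82.04,30.32
S035,87.43,76.8,40.15,2.76
S036,97.59,42.5,24.03,15.16

Columns: sample_id plus the 4 distinct wavelength values (620nm, 600nm, 440nm, 420nm).
For example, row S037 column 620nm takes absorbance=90.96 from the long row (S037, 620nm).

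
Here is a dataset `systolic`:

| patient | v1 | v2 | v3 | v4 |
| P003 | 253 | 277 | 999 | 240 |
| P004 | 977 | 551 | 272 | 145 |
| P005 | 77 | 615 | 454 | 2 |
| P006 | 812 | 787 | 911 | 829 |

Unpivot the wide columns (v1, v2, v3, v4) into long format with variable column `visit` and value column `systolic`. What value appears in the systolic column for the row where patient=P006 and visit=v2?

787

Unpivoting turns each (patient, wide-column) pair into one long row.
The wide cell at row P006, column v2 holds 787, so the long row (P006, v2) has systolic=787.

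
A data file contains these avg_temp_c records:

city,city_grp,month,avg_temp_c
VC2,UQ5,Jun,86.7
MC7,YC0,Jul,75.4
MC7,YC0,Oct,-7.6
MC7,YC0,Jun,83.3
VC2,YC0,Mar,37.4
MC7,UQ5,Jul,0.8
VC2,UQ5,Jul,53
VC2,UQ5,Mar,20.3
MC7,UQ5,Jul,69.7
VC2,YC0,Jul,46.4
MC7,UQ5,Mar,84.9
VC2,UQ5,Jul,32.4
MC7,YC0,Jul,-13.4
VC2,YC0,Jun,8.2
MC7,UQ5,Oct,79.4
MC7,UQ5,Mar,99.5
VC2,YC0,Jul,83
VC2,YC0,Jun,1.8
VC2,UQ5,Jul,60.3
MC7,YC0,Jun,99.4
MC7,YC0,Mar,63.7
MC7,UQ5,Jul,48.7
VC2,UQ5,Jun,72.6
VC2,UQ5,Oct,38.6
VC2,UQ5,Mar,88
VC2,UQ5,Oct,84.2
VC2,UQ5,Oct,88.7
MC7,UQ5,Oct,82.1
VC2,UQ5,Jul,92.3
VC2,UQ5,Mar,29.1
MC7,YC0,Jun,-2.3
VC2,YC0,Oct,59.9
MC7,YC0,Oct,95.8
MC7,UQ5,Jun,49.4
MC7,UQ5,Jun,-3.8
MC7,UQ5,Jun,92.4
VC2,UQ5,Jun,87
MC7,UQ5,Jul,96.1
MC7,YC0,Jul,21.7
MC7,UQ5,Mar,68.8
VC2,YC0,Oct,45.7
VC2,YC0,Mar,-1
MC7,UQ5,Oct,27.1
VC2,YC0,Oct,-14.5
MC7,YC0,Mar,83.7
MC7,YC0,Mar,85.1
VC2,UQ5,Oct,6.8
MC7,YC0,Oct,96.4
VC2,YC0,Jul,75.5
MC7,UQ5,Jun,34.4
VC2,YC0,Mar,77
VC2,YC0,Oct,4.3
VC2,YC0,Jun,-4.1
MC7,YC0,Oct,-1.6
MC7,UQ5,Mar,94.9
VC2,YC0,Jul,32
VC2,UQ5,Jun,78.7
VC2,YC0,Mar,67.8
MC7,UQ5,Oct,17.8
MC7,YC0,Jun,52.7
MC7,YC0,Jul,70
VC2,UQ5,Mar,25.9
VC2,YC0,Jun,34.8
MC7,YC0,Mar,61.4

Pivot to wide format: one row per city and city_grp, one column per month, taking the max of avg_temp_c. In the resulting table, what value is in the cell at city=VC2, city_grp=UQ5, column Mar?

Rows with city=VC2, city_grp=UQ5 and month=Mar: avg_temp_c values are 20.3, 88, 29.1, 25.9.
max(20.3, 88, 29.1, 25.9) = 88.

88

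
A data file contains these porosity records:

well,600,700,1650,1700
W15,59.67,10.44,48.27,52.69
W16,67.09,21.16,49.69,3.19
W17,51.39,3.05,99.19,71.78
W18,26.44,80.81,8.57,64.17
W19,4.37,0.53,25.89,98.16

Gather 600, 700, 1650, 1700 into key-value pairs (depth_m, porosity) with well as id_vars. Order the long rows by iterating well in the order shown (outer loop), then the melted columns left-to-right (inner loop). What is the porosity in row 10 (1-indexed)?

3.05

20 rows total (5 × 4). Row 10: index ⌊(10-1)/4⌋ = 2 into well → W17; (10-1) mod 4 = 1 into the melted columns → 700.
So row 10 is (W17, 700, 3.05); porosity = 3.05.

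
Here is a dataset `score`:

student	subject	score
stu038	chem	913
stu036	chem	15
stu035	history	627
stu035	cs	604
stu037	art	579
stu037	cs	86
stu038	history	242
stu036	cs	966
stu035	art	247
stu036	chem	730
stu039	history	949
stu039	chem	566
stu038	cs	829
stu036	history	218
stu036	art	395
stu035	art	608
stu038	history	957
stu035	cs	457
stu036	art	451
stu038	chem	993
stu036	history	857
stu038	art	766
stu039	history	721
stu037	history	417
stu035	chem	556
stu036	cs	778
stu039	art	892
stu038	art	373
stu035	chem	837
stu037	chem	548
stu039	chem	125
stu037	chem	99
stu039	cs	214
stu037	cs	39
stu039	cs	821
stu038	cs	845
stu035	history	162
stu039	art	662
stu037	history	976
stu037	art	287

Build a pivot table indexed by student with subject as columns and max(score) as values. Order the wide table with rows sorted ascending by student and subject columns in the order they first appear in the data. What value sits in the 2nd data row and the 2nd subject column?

With rows sorted ascending by student, row 2 is student=stu036. subject columns in first-appearance order: chem, history, cs, art; column 2 is history.
Long rows with student=stu036, subject=history: max(218, 857) = 857.

857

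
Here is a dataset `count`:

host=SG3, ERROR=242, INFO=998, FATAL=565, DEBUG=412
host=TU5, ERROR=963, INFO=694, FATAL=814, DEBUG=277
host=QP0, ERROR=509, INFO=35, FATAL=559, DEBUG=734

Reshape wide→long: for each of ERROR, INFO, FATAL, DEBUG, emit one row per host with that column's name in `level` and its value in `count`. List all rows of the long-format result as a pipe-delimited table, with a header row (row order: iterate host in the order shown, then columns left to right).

| host | level | count |
| SG3 | ERROR | 242 |
| SG3 | INFO | 998 |
| SG3 | FATAL | 565 |
| SG3 | DEBUG | 412 |
| TU5 | ERROR | 963 |
| TU5 | INFO | 694 |
| TU5 | FATAL | 814 |
| TU5 | DEBUG | 277 |
| QP0 | ERROR | 509 |
| QP0 | INFO | 35 |
| QP0 | FATAL | 559 |
| QP0 | DEBUG | 734 |

Each (host, column) pair becomes one row: 3 × 4 = 12 rows.
For example, (SG3, ERROR) → count=242.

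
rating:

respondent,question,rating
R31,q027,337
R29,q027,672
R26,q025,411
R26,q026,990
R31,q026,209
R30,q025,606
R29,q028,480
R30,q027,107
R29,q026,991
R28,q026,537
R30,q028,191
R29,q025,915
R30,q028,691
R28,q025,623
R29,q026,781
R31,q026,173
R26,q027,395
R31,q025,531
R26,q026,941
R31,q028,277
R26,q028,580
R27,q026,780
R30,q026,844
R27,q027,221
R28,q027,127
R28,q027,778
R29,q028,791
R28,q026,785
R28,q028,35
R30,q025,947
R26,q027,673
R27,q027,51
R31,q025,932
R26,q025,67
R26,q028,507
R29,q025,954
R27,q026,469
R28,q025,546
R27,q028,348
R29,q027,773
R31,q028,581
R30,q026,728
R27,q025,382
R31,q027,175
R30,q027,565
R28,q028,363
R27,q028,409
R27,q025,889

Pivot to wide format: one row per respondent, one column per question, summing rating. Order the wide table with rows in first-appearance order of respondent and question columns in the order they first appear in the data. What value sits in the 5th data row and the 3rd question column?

With rows in first-appearance order of respondent, row 5 is respondent=R28. question columns in first-appearance order: q027, q025, q026, q028; column 3 is q026.
Long rows with respondent=R28, question=q026: 537 + 785 = 1322.

1322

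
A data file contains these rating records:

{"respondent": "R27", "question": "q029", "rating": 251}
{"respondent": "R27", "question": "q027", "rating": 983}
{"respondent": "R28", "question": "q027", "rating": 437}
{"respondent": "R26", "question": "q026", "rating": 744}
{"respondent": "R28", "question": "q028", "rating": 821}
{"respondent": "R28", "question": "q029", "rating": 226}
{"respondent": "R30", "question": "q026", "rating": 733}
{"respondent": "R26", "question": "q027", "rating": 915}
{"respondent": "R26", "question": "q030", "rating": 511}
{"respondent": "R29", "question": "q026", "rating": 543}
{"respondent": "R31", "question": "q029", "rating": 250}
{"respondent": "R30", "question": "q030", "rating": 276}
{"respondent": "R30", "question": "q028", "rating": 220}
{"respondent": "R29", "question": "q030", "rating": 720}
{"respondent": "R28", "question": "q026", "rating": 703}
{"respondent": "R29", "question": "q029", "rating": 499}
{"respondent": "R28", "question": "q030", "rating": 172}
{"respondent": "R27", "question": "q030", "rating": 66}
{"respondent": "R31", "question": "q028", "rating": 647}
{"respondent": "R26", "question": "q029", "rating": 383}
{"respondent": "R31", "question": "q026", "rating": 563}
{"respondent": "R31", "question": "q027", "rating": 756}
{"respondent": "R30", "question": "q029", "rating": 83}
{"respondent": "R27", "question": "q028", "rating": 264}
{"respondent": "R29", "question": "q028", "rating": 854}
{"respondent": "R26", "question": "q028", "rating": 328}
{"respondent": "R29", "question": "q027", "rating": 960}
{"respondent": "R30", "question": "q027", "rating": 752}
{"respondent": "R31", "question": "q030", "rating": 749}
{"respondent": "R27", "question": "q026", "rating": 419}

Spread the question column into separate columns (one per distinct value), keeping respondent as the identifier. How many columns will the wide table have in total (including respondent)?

6

1 column for respondent plus 5 distinct question values → 6 columns.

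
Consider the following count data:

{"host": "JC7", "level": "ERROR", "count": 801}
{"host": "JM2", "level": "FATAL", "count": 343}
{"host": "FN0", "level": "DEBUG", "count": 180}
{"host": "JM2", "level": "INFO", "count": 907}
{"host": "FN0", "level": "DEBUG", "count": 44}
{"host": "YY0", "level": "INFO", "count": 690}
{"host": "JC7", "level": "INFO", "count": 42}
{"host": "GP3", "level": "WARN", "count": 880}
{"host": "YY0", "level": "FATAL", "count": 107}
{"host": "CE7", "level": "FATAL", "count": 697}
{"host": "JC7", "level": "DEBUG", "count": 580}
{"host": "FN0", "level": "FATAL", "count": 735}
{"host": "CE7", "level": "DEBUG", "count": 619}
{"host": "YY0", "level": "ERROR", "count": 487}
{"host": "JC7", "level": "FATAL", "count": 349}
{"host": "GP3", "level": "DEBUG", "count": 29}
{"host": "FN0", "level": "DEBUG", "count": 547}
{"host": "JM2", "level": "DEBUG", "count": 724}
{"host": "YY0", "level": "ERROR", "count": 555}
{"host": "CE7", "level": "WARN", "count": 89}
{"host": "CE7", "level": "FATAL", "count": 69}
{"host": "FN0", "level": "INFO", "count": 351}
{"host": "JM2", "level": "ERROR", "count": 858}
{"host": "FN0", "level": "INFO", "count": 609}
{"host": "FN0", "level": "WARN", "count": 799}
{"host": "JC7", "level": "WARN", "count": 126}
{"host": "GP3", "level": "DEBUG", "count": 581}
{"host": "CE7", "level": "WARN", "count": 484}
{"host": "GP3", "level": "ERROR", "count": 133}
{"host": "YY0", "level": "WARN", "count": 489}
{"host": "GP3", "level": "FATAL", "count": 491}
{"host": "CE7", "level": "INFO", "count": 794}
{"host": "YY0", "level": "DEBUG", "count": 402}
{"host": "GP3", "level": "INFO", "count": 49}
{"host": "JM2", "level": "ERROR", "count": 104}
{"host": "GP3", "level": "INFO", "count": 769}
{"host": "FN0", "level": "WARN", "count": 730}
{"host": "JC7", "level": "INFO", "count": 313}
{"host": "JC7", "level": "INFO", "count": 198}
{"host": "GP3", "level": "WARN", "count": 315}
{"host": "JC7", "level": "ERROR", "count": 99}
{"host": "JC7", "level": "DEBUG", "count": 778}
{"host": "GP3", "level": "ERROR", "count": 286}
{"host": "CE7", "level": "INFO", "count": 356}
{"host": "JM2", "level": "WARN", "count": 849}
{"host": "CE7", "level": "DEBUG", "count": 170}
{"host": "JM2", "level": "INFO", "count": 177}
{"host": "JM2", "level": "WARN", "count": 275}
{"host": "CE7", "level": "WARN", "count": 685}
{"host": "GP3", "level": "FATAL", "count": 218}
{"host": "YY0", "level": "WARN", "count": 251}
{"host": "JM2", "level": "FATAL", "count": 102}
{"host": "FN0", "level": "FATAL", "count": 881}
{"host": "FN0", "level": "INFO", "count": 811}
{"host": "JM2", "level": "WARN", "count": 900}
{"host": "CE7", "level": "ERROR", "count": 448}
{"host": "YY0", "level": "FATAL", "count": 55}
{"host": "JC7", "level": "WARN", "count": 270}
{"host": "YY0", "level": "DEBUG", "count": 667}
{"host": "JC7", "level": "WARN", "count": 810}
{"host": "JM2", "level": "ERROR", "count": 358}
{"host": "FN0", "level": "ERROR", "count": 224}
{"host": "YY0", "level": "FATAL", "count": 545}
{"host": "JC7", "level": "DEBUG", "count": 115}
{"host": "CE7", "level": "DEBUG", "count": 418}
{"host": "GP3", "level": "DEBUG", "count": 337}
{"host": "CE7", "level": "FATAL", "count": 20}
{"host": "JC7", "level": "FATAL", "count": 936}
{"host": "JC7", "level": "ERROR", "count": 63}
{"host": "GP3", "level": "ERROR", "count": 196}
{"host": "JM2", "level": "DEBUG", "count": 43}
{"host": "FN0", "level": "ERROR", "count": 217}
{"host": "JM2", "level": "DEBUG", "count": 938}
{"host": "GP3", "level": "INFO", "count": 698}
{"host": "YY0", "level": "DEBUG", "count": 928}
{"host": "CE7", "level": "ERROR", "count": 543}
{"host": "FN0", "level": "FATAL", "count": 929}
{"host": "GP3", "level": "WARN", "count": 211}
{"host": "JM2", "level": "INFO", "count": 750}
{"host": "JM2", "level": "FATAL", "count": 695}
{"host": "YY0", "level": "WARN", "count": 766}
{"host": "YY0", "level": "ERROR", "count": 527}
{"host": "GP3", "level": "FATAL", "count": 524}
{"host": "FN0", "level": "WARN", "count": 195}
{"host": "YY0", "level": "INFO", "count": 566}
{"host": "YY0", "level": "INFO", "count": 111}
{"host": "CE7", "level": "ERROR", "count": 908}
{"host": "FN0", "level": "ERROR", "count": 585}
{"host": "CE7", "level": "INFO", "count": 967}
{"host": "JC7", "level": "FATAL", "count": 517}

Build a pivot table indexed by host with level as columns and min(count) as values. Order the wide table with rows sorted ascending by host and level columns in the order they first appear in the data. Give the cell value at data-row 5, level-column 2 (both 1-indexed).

102

With rows sorted ascending by host, row 5 is host=JM2. level columns in first-appearance order: ERROR, FATAL, DEBUG, INFO, WARN; column 2 is FATAL.
Long rows with host=JM2, level=FATAL: min(343, 102, 695) = 102.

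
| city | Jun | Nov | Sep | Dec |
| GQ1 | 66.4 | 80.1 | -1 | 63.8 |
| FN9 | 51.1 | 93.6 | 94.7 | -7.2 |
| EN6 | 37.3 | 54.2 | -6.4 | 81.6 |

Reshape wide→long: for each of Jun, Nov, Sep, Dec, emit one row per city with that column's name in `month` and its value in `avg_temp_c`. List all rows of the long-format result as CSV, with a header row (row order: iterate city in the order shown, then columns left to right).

city,month,avg_temp_c
GQ1,Jun,66.4
GQ1,Nov,80.1
GQ1,Sep,-1
GQ1,Dec,63.8
FN9,Jun,51.1
FN9,Nov,93.6
FN9,Sep,94.7
FN9,Dec,-7.2
EN6,Jun,37.3
EN6,Nov,54.2
EN6,Sep,-6.4
EN6,Dec,81.6

Each (city, column) pair becomes one row: 3 × 4 = 12 rows.
For example, (GQ1, Jun) → avg_temp_c=66.4.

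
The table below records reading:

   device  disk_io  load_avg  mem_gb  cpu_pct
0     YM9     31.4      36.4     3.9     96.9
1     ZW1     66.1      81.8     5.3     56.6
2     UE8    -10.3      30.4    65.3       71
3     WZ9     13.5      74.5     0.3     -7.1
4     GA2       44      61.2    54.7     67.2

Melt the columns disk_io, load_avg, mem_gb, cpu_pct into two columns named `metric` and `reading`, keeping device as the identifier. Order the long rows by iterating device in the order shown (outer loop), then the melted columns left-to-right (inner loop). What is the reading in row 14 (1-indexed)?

74.5

20 rows total (5 × 4). Row 14: index ⌊(14-1)/4⌋ = 3 into device → WZ9; (14-1) mod 4 = 1 into the melted columns → load_avg.
So row 14 is (WZ9, load_avg, 74.5); reading = 74.5.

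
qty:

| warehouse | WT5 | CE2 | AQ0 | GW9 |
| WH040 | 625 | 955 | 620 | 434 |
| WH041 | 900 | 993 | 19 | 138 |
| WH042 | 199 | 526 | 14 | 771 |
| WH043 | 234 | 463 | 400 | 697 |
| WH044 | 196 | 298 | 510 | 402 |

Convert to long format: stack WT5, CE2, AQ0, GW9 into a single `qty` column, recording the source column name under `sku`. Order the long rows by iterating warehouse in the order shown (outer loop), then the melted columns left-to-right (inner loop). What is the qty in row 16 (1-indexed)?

20 rows total (5 × 4). Row 16: index ⌊(16-1)/4⌋ = 3 into warehouse → WH043; (16-1) mod 4 = 3 into the melted columns → GW9.
So row 16 is (WH043, GW9, 697); qty = 697.

697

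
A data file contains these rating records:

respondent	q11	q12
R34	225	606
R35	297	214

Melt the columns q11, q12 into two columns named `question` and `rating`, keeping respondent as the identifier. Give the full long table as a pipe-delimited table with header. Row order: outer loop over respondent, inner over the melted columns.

| respondent | question | rating |
| R34 | q11 | 225 |
| R34 | q12 | 606 |
| R35 | q11 | 297 |
| R35 | q12 | 214 |

Each (respondent, column) pair becomes one row: 2 × 2 = 4 rows.
For example, (R34, q11) → rating=225.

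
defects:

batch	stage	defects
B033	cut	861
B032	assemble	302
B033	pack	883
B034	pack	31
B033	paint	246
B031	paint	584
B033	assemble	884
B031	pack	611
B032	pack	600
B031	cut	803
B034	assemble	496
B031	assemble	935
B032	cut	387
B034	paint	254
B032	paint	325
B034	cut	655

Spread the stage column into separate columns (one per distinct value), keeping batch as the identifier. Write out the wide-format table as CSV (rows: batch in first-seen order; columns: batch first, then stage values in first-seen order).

batch,cut,assemble,pack,paint
B033,861,884,883,246
B032,387,302,600,325
B034,655,496,31,254
B031,803,935,611,584

Columns: batch plus the 4 distinct stage values (cut, assemble, pack, paint).
For example, row B033 column cut takes defects=861 from the long row (B033, cut).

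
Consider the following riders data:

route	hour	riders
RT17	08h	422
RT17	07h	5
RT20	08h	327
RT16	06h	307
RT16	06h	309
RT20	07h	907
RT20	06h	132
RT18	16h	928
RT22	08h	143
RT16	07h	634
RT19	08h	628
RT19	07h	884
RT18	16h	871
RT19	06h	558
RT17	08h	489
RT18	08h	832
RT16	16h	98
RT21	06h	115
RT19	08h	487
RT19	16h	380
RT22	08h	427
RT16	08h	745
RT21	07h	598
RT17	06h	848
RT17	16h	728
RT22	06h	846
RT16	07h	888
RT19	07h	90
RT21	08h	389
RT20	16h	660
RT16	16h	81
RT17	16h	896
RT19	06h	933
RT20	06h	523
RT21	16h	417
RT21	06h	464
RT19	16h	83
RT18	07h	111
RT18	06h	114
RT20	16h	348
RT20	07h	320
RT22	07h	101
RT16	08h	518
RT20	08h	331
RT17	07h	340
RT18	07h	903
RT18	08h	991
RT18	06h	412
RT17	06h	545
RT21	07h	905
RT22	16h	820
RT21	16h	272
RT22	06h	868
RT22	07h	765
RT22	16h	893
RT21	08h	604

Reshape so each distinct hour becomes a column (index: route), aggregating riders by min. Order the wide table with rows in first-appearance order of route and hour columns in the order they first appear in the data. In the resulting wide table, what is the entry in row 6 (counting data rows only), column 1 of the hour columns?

487

With rows in first-appearance order of route, row 6 is route=RT19. hour columns in first-appearance order: 08h, 07h, 06h, 16h; column 1 is 08h.
Long rows with route=RT19, hour=08h: min(628, 487) = 487.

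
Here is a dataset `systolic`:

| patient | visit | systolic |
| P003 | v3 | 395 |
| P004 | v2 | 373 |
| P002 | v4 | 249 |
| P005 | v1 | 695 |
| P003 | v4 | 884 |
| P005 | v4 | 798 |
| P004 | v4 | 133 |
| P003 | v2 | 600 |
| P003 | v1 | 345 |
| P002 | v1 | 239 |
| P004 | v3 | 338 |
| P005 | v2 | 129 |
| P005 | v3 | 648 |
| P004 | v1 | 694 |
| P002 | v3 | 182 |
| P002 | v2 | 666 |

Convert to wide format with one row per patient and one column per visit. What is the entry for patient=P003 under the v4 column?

Wide layout: rows indexed by patient, columns are the 4 distinct visit values (v3, v2, v4, v1).
Cell (patient=P003, visit=v4) draws from the long row where patient=P003 and visit=v4, which has systolic=884.

884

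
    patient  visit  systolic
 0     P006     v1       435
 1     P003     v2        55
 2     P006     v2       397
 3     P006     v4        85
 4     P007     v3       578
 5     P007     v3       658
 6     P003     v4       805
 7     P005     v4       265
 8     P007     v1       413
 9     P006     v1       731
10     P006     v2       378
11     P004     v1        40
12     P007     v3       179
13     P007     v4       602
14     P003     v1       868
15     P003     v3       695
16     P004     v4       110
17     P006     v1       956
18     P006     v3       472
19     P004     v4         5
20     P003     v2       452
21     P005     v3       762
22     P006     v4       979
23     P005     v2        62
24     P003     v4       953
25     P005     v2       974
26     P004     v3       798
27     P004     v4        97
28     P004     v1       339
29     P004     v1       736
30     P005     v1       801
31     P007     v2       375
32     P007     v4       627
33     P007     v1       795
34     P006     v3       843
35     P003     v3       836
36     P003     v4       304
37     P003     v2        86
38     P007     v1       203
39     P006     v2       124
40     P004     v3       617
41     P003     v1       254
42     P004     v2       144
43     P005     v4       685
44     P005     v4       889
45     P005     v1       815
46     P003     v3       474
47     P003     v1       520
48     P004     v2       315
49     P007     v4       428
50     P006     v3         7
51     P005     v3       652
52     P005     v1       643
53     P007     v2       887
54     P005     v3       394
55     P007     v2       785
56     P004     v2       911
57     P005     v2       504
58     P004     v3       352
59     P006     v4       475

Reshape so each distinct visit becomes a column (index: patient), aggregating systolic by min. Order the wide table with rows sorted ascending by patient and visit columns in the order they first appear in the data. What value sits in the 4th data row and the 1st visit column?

435

With rows sorted ascending by patient, row 4 is patient=P006. visit columns in first-appearance order: v1, v2, v4, v3; column 1 is v1.
Long rows with patient=P006, visit=v1: min(435, 731, 956) = 435.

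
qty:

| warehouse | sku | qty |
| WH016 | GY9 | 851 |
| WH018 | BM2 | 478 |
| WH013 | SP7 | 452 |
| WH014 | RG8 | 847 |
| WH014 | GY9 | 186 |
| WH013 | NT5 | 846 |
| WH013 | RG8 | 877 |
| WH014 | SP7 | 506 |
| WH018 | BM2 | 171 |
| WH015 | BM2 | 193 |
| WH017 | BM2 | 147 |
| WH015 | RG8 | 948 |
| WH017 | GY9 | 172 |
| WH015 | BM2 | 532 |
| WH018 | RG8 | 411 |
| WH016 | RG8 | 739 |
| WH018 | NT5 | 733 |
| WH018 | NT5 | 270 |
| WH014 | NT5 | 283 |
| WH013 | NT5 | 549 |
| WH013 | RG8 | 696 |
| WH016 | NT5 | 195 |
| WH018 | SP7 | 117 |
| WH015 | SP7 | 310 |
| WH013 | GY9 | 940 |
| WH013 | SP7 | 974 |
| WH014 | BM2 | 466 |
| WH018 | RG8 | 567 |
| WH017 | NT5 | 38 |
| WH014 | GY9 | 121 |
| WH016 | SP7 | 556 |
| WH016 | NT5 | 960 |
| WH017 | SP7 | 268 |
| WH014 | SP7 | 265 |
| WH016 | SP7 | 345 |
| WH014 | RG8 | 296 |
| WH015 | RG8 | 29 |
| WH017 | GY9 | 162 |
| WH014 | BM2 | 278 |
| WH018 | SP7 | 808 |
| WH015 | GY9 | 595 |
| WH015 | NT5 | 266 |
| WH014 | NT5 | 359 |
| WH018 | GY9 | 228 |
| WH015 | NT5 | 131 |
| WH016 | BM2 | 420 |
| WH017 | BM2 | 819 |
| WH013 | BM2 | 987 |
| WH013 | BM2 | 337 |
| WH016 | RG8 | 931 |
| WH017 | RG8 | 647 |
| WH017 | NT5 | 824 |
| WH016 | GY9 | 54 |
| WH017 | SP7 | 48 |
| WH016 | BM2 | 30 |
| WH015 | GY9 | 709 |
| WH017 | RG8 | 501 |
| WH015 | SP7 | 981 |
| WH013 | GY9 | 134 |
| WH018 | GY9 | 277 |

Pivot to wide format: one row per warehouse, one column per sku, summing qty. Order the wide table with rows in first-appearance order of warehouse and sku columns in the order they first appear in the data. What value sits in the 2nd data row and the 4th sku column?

978

With rows in first-appearance order of warehouse, row 2 is warehouse=WH018. sku columns in first-appearance order: GY9, BM2, SP7, RG8, NT5; column 4 is RG8.
Long rows with warehouse=WH018, sku=RG8: 411 + 567 = 978.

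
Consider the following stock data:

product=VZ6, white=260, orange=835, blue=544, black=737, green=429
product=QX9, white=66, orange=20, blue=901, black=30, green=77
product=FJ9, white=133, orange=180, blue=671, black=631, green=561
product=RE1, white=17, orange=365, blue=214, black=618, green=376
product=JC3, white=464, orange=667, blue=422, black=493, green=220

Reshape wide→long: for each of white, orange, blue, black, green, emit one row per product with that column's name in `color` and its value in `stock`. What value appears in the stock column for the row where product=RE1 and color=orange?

365

Unpivoting turns each (product, wide-column) pair into one long row.
The wide cell at row RE1, column orange holds 365, so the long row (RE1, orange) has stock=365.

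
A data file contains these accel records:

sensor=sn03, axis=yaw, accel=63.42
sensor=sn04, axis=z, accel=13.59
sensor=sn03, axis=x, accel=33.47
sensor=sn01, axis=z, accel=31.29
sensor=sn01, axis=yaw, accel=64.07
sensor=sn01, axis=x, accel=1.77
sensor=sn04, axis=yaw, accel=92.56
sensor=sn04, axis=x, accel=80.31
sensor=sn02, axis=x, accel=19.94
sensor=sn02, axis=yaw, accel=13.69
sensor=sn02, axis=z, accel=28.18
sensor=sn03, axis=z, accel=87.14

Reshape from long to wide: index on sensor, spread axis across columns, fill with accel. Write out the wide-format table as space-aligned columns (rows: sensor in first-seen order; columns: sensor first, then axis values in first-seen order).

sensor  yaw    z      x    
sn03    63.42  87.14  33.47
sn04    92.56  13.59  80.31
sn01    64.07  31.29  1.77 
sn02    13.69  28.18  19.94

Columns: sensor plus the 3 distinct axis values (yaw, z, x).
For example, row sn03 column yaw takes accel=63.42 from the long row (sn03, yaw).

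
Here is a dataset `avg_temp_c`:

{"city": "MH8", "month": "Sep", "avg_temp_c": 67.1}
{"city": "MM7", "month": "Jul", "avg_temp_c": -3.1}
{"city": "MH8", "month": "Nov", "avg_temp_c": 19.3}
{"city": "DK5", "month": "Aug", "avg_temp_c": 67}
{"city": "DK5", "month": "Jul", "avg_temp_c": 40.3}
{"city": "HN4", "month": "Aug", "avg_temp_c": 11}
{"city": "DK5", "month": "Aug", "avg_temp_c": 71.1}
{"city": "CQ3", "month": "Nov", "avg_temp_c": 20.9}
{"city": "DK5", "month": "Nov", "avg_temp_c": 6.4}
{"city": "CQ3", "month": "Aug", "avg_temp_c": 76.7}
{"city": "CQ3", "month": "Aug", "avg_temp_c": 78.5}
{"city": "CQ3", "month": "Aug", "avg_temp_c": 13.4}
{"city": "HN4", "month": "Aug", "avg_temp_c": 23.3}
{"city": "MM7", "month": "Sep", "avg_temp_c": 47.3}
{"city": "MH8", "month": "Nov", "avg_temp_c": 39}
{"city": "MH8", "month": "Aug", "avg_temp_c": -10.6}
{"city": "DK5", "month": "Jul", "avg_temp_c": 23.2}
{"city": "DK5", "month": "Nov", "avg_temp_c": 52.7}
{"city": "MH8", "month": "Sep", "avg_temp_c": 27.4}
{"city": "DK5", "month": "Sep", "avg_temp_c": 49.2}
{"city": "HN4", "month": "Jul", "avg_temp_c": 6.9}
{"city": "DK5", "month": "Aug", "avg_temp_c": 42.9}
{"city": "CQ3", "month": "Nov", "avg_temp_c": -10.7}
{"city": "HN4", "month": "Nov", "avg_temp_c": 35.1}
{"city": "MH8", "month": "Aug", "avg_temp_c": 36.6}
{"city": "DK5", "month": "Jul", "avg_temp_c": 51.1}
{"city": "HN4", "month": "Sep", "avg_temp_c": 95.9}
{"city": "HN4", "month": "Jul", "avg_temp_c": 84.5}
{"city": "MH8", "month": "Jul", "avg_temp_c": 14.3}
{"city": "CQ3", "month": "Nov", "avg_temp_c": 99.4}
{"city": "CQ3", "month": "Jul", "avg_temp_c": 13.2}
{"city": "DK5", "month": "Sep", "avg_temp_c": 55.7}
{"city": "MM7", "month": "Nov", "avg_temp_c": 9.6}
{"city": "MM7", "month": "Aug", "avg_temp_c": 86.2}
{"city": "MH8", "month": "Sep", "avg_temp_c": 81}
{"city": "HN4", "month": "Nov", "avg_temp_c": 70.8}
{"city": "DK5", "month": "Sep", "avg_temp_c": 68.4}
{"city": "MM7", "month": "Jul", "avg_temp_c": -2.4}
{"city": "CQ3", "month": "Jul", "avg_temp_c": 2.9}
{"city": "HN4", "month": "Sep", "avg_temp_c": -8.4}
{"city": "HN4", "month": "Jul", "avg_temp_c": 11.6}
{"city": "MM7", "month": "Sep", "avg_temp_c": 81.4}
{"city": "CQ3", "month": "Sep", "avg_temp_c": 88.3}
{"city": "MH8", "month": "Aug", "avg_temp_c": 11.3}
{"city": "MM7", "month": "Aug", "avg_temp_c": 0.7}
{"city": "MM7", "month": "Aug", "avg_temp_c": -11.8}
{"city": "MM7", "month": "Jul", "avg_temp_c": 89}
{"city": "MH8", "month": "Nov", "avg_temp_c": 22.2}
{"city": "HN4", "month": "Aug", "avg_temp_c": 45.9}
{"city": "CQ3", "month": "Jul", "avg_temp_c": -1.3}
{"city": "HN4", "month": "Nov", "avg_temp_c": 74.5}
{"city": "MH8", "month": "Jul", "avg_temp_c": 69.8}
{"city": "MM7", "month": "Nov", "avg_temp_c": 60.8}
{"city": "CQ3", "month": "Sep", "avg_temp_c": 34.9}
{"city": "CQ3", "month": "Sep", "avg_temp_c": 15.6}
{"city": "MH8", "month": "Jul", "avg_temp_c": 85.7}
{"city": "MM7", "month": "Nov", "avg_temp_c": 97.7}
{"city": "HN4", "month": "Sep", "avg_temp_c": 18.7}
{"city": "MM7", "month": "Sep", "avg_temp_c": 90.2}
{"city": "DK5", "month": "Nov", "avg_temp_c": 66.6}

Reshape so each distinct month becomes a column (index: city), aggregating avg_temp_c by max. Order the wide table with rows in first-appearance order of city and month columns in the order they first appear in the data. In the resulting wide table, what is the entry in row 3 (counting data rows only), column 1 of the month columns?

With rows in first-appearance order of city, row 3 is city=DK5. month columns in first-appearance order: Sep, Jul, Nov, Aug; column 1 is Sep.
Long rows with city=DK5, month=Sep: max(49.2, 55.7, 68.4) = 68.4.

68.4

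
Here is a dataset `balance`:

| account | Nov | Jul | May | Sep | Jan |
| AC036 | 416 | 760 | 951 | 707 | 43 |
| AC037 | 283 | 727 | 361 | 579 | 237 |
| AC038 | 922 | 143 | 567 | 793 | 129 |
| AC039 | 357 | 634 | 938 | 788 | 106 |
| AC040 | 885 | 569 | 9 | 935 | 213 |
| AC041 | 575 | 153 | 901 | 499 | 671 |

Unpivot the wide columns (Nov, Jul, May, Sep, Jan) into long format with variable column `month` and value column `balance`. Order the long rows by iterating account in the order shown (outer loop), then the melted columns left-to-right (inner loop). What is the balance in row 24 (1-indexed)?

30 rows total (6 × 5). Row 24: index ⌊(24-1)/5⌋ = 4 into account → AC040; (24-1) mod 5 = 3 into the melted columns → Sep.
So row 24 is (AC040, Sep, 935); balance = 935.

935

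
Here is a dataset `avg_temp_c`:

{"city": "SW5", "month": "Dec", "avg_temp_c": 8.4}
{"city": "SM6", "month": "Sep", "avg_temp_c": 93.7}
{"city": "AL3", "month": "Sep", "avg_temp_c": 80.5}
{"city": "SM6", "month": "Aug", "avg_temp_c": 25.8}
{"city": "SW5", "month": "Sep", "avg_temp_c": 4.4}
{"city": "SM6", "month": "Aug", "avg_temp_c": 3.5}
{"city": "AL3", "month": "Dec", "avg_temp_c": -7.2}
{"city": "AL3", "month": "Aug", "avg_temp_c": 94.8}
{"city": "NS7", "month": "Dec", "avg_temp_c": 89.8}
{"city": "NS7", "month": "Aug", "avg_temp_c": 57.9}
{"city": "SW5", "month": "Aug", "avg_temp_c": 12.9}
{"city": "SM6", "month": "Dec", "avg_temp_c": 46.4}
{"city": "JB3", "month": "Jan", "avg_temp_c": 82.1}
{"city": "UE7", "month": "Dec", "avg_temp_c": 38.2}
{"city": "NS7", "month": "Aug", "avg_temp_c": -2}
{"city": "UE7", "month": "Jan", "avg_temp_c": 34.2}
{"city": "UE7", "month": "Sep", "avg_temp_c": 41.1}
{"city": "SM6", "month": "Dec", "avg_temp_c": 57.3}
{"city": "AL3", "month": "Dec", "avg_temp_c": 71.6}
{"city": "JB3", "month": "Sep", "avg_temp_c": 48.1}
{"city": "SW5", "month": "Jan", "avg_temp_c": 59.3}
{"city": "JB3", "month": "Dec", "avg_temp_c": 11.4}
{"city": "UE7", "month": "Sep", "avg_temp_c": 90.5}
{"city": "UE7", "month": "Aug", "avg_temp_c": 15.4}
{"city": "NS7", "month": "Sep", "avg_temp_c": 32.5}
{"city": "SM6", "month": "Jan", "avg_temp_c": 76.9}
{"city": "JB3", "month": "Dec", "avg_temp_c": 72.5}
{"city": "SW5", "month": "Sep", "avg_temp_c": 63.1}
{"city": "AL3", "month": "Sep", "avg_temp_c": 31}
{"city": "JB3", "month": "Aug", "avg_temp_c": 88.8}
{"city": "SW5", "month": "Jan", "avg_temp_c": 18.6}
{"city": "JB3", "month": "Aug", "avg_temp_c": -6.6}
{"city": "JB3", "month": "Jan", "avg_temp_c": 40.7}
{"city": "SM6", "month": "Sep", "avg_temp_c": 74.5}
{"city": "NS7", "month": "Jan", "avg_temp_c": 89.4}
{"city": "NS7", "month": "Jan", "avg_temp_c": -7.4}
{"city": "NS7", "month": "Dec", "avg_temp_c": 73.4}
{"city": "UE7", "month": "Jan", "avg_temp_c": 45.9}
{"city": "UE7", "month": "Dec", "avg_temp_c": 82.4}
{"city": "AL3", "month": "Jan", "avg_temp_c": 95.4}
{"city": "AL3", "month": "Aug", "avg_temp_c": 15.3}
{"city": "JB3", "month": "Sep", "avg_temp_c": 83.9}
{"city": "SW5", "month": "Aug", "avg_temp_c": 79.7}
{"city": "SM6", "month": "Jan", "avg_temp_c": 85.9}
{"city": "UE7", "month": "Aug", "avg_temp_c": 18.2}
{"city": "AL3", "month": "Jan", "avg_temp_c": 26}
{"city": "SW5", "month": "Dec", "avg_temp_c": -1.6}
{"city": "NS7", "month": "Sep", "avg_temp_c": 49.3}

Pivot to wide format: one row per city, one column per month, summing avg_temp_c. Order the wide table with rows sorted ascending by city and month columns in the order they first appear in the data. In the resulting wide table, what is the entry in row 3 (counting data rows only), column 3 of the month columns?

55.9

With rows sorted ascending by city, row 3 is city=NS7. month columns in first-appearance order: Dec, Sep, Aug, Jan; column 3 is Aug.
Long rows with city=NS7, month=Aug: 57.9 + -2 = 55.9.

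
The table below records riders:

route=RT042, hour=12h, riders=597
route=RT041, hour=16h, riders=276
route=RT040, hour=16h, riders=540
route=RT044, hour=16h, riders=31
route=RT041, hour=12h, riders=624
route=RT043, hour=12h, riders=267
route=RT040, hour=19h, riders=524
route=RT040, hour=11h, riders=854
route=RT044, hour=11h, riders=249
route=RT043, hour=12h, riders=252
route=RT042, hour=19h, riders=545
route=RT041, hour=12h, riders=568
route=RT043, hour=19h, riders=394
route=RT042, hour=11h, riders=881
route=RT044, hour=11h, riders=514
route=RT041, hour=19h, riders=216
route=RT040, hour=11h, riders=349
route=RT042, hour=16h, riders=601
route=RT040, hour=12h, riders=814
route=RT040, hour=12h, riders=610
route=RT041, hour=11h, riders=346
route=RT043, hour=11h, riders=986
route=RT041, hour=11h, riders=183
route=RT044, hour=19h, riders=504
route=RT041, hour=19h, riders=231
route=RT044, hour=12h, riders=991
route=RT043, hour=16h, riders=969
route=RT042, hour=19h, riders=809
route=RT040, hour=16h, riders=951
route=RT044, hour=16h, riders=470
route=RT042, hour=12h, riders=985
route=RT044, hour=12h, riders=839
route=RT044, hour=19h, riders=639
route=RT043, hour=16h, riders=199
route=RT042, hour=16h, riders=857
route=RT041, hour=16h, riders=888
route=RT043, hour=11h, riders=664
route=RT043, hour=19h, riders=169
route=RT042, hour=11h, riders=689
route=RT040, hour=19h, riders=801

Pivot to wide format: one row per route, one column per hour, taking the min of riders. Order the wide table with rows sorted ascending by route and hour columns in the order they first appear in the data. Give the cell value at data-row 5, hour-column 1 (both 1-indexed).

With rows sorted ascending by route, row 5 is route=RT044. hour columns in first-appearance order: 12h, 16h, 19h, 11h; column 1 is 12h.
Long rows with route=RT044, hour=12h: min(991, 839) = 839.

839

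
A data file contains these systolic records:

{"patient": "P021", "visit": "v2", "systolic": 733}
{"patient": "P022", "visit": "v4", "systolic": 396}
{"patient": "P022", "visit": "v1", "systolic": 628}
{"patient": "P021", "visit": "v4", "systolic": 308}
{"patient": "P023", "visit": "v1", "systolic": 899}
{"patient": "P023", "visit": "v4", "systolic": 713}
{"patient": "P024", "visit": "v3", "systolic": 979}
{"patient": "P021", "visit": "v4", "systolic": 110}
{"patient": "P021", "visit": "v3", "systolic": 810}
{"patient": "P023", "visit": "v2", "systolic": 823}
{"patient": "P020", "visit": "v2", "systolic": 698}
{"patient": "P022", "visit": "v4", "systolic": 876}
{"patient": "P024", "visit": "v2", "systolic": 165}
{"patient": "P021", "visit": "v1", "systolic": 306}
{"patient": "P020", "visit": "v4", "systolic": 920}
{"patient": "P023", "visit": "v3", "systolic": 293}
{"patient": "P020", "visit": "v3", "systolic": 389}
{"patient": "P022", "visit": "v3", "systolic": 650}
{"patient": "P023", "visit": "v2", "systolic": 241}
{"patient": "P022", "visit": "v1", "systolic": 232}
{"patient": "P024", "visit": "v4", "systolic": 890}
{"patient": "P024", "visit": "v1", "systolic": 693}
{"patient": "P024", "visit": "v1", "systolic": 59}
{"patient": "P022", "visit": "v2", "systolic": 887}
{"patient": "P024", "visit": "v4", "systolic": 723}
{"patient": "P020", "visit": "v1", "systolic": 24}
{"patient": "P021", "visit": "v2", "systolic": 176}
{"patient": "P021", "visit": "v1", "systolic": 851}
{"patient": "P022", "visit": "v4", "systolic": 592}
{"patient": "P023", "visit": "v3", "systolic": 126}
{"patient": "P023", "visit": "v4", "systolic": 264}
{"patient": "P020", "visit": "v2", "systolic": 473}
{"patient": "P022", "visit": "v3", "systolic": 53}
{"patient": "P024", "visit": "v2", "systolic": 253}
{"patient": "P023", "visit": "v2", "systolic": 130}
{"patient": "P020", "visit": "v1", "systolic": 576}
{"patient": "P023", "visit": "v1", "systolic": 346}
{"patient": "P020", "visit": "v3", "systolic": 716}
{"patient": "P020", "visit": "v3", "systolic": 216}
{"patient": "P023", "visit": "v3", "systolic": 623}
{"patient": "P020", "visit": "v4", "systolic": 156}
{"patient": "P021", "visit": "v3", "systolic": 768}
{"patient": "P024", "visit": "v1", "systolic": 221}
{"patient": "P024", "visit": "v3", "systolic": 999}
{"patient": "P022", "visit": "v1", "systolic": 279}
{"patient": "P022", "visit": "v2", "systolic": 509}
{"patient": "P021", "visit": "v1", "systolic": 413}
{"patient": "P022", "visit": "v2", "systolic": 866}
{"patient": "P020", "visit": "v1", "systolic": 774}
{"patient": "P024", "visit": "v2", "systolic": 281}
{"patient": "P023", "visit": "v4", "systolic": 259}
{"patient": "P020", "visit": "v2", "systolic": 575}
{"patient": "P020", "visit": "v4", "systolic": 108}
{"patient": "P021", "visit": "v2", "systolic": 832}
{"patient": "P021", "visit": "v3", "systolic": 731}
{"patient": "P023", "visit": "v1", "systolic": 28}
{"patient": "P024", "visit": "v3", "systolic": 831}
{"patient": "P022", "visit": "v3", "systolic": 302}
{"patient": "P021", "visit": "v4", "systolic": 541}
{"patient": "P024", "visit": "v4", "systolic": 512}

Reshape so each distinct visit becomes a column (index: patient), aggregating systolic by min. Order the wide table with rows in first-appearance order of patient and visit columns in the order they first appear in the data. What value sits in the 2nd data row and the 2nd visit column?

With rows in first-appearance order of patient, row 2 is patient=P022. visit columns in first-appearance order: v2, v4, v1, v3; column 2 is v4.
Long rows with patient=P022, visit=v4: min(396, 876, 592) = 396.

396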